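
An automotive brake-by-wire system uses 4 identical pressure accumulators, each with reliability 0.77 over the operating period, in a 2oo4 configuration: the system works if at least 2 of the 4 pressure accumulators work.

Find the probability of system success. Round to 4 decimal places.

0.9597

R = Σ_{i=2}^{4} C(4,i) p^i (1−p)^{4−i} with p = 0.77
C(4,2)·0.77^2·0.23^2 = 0.188186
C(4,3)·0.77^3·0.23^1 = 0.420010
C(4,4)·0.77^4·0.23^0 = 0.351530
Sum = 0.9597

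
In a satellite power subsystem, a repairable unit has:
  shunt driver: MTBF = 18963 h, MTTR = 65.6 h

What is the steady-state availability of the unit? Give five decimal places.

A(shunt driver) = MTBF/(MTBF+MTTR) = 18963/(18963+65.6) = 0.99655

0.99655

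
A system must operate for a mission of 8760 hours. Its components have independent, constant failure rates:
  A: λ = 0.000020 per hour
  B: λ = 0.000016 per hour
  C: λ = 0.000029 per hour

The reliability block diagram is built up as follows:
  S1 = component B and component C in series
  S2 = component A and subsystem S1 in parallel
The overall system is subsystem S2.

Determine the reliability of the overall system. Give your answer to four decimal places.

R(A) = exp(−0.000020 × 8760) = 0.839289
R(B) = exp(−0.000016 × 8760) = 0.869219
R(C) = exp(−0.000029 × 8760) = 0.775661
Series (B and C): 0.869219 × 0.775661 = 0.674219
Parallel (A and [0.674219]): 1 − (1 − 0.839289)(1 − 0.674219) = 0.9476

0.9476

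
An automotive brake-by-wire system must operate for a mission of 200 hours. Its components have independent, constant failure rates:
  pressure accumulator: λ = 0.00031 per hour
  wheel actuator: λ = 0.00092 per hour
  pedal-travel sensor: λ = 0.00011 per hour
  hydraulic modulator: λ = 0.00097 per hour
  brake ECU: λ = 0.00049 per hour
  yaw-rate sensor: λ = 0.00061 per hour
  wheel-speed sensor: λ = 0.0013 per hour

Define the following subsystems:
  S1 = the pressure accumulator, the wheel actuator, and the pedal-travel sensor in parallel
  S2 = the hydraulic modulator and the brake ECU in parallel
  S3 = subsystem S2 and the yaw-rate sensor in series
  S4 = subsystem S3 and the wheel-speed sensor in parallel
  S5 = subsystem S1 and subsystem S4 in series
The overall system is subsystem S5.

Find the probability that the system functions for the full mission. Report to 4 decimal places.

R(pressure accumulator) = exp(−0.00031 × 200) = 0.939883
R(wheel actuator) = exp(−0.00092 × 200) = 0.831936
R(pedal-travel sensor) = exp(−0.00011 × 200) = 0.978240
R(hydraulic modulator) = exp(−0.00097 × 200) = 0.823658
R(brake ECU) = exp(−0.00049 × 200) = 0.906649
R(yaw-rate sensor) = exp(−0.00061 × 200) = 0.885148
R(wheel-speed sensor) = exp(−0.0013 × 200) = 0.771052
Parallel (pressure accumulator, wheel actuator, and pedal-travel sensor): 1 − (1 − 0.939883)(1 − 0.831936)(1 − 0.978240) = 0.999780
Parallel (hydraulic modulator and brake ECU): 1 − (1 − 0.823658)(1 − 0.906649) = 0.983538
Series ([0.983538] and yaw-rate sensor): 0.983538 × 0.885148 = 0.870577
Parallel ([0.870577] and wheel-speed sensor): 1 − (1 − 0.870577)(1 − 0.771052) = 0.970369
Series ([0.999780] and [0.970369]): 0.999780 × 0.970369 = 0.9702

0.9702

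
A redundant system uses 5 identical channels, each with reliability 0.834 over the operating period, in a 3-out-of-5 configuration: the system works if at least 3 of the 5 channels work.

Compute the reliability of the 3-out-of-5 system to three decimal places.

0.965

R = Σ_{i=3}^{5} C(5,i) p^i (1−p)^{5−i} with p = 0.834
C(5,3)·0.834^3·0.166^2 = 0.15985
C(5,4)·0.834^4·0.166^1 = 0.40155
C(5,5)·0.834^5·0.166^0 = 0.40349
Sum = 0.965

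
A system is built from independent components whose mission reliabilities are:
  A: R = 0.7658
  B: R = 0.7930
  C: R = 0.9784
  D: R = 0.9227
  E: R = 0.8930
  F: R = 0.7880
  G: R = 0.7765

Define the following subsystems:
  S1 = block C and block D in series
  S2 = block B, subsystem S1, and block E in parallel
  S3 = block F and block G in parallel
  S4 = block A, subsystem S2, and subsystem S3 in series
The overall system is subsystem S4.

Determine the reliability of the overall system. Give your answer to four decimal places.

0.7279

Series (C and D): 0.978400 × 0.922700 = 0.902770
Parallel (B, [0.902770], and E): 1 − (1 − 0.793000)(1 − 0.902770)(1 − 0.893000) = 0.997846
Parallel (F and G): 1 − (1 − 0.788000)(1 − 0.776500) = 0.952618
Series (A, [0.997846], and [0.952618]): 0.765800 × 0.997846 × 0.952618 = 0.7279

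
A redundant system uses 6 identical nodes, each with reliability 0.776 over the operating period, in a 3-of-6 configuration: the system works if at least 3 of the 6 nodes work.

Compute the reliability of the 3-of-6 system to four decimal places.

0.9745

R = Σ_{i=3}^{6} C(6,i) p^i (1−p)^{6−i} with p = 0.776
C(6,3)·0.776^3·0.224^3 = 0.105041
C(6,4)·0.776^4·0.224^2 = 0.272919
C(6,5)·0.776^5·0.224^1 = 0.378188
C(6,6)·0.776^6·0.224^0 = 0.218359
Sum = 0.9745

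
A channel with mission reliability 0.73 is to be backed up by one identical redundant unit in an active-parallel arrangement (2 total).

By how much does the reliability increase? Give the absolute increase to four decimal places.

R_before = 0.73
R_after = 1 − (1 − 0.73)^2 = 0.9271
ΔR = 0.9271 − 0.73 = 0.1971

0.1971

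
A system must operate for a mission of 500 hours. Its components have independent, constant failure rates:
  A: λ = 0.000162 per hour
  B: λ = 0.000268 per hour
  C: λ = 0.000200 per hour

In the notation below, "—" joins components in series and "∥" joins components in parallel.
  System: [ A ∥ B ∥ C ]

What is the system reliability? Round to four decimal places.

R(A) = exp(−0.000162 × 500) = 0.922194
R(B) = exp(−0.000268 × 500) = 0.874590
R(C) = exp(−0.000200 × 500) = 0.904837
Parallel (A, B, and C): 1 − (1 − 0.922194)(1 − 0.874590)(1 − 0.904837) = 0.9991

0.9991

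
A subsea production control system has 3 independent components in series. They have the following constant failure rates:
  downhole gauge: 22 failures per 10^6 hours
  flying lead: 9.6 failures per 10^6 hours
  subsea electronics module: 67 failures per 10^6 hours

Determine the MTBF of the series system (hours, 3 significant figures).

10100

Series of exponential components: λ_sys = Σ λ_i
λ_sys = 0.000022 + 0.0000096 + 0.000067 = 9.8600e-05 /h
MTBF = 1 / λ_sys = 10100 h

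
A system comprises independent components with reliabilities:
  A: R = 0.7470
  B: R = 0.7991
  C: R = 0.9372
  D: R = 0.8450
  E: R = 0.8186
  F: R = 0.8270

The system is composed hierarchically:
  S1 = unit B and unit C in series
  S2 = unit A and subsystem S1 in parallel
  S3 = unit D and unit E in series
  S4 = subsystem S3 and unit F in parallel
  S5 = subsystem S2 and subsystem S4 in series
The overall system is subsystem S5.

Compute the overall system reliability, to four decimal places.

Series (B and C): 0.799100 × 0.937200 = 0.748917
Parallel (A and [0.748917]): 1 − (1 − 0.747000)(1 − 0.748917) = 0.936476
Series (D and E): 0.845000 × 0.818600 = 0.691717
Parallel ([0.691717] and F): 1 − (1 − 0.691717)(1 − 0.827000) = 0.946667
Series ([0.936476] and [0.946667]): 0.936476 × 0.946667 = 0.8865

0.8865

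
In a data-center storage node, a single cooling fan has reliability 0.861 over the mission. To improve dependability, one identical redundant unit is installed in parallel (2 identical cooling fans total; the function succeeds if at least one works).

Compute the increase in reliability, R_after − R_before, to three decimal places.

0.120

R_before = 0.861
R_after = 1 − (1 − 0.861)^2 = 0.981
ΔR = 0.981 − 0.861 = 0.120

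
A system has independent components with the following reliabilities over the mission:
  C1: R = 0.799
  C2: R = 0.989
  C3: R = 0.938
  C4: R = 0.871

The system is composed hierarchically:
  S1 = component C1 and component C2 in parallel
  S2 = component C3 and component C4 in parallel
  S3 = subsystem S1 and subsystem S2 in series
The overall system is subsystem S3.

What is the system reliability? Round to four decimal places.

0.9898

Parallel (C1 and C2): 1 − (1 − 0.799000)(1 − 0.989000) = 0.997789
Parallel (C3 and C4): 1 − (1 − 0.938000)(1 − 0.871000) = 0.992002
Series ([0.997789] and [0.992002]): 0.997789 × 0.992002 = 0.9898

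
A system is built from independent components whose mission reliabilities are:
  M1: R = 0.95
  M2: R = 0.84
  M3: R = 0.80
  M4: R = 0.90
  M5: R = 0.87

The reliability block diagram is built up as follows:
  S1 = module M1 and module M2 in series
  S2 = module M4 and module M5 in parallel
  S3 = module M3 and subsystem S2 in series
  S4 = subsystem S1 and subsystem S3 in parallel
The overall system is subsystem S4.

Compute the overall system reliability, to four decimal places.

Series (M1 and M2): 0.950000 × 0.840000 = 0.798000
Parallel (M4 and M5): 1 − (1 − 0.900000)(1 − 0.870000) = 0.987000
Series (M3 and [0.987000]): 0.800000 × 0.987000 = 0.789600
Parallel ([0.798000] and [0.789600]): 1 − (1 − 0.798000)(1 − 0.789600) = 0.9575

0.9575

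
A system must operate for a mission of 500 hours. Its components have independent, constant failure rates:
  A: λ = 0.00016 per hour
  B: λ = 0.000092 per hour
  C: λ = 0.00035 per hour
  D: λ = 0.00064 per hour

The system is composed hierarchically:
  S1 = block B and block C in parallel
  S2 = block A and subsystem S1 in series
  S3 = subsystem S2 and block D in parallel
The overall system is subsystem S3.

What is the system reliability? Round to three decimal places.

0.977

R(A) = exp(−0.00016 × 500) = 0.92312
R(B) = exp(−0.000092 × 500) = 0.95504
R(C) = exp(−0.00035 × 500) = 0.83946
R(D) = exp(−0.00064 × 500) = 0.72615
Parallel (B and C): 1 − (1 − 0.95504)(1 − 0.83946) = 0.99278
Series (A and [0.99278]): 0.92312 × 0.99278 = 0.91646
Parallel ([0.91646] and D): 1 − (1 − 0.91646)(1 − 0.72615) = 0.977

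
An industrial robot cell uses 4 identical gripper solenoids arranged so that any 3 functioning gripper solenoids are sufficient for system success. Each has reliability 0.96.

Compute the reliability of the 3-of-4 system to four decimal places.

R = Σ_{i=3}^{4} C(4,i) p^i (1−p)^{4−i} with p = 0.96
C(4,3)·0.96^3·0.04^1 = 0.141558
C(4,4)·0.96^4·0.04^0 = 0.849347
Sum = 0.9909

0.9909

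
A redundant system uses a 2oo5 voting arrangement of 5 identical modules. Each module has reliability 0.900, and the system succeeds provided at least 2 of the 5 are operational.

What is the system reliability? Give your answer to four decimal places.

0.9995

R = Σ_{i=2}^{5} C(5,i) p^i (1−p)^{5−i} with p = 0.900
C(5,2)·0.900^2·0.100^3 = 0.008100
C(5,3)·0.900^3·0.100^2 = 0.072900
C(5,4)·0.900^4·0.100^1 = 0.328050
C(5,5)·0.900^5·0.100^0 = 0.590490
Sum = 0.9995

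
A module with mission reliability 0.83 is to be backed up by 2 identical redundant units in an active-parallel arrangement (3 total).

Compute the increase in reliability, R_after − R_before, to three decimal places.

R_before = 0.83
R_after = 1 − (1 − 0.83)^3 = 0.995
ΔR = 0.995 − 0.83 = 0.165

0.165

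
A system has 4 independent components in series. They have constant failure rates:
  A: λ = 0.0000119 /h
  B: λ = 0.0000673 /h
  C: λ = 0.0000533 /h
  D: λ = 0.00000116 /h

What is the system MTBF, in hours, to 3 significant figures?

7480

Series of exponential components: λ_sys = Σ λ_i
λ_sys = 0.0000119 + 0.0000673 + 0.0000533 + 0.00000116 = 1.3366e-04 /h
MTBF = 1 / λ_sys = 7480 h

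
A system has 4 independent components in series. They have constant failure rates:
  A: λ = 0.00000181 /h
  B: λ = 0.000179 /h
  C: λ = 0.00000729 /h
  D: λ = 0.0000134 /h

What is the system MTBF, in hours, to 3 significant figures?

4960

Series of exponential components: λ_sys = Σ λ_i
λ_sys = 0.00000181 + 0.000179 + 0.00000729 + 0.0000134 = 2.0150e-04 /h
MTBF = 1 / λ_sys = 4960 h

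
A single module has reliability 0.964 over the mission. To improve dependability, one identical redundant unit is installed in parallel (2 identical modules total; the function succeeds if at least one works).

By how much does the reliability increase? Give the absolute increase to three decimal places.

0.035

R_before = 0.964
R_after = 1 − (1 − 0.964)^2 = 0.999
ΔR = 0.999 − 0.964 = 0.035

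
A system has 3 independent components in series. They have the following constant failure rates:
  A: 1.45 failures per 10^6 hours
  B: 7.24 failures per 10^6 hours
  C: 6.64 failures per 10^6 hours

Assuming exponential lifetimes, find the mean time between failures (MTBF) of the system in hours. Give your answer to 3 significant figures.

65200

Series of exponential components: λ_sys = Σ λ_i
λ_sys = 0.00000145 + 0.00000724 + 0.00000664 = 1.5330e-05 /h
MTBF = 1 / λ_sys = 65200 h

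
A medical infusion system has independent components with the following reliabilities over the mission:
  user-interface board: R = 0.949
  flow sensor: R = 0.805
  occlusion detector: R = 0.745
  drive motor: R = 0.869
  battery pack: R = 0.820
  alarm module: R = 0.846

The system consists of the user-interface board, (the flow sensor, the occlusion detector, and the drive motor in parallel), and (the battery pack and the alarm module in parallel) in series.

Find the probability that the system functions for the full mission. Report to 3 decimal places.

Parallel (flow sensor, occlusion detector, and drive motor): 1 − (1 − 0.80500)(1 − 0.74500)(1 − 0.86900) = 0.99349
Parallel (battery pack and alarm module): 1 − (1 − 0.82000)(1 − 0.84600) = 0.97228
Series (user-interface board, [0.99349], and [0.97228]): 0.94900 × 0.99349 × 0.97228 = 0.917

0.917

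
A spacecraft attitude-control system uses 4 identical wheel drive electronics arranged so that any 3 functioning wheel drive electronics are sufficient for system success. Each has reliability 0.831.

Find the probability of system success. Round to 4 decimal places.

R = Σ_{i=3}^{4} C(4,i) p^i (1−p)^{4−i} with p = 0.831
C(4,3)·0.831^3·0.169^1 = 0.387927
C(4,4)·0.831^4·0.169^0 = 0.476874
Sum = 0.8648

0.8648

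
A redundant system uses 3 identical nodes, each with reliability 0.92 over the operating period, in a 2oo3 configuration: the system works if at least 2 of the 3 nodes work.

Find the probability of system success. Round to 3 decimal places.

0.982

R = Σ_{i=2}^{3} C(3,i) p^i (1−p)^{3−i} with p = 0.92
C(3,2)·0.92^2·0.08^1 = 0.20314
C(3,3)·0.92^3·0.08^0 = 0.77869
Sum = 0.982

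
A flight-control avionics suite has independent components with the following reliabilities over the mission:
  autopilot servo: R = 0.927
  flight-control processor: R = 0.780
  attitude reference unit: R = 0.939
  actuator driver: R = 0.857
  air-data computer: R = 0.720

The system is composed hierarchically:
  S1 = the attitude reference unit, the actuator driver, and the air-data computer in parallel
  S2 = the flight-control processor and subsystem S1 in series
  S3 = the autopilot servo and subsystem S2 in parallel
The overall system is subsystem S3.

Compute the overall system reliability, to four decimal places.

Parallel (attitude reference unit, actuator driver, and air-data computer): 1 − (1 − 0.939000)(1 − 0.857000)(1 − 0.720000) = 0.997558
Series (flight-control processor and [0.997558]): 0.780000 × 0.997558 = 0.778095
Parallel (autopilot servo and [0.778095]): 1 − (1 − 0.927000)(1 − 0.778095) = 0.9838

0.9838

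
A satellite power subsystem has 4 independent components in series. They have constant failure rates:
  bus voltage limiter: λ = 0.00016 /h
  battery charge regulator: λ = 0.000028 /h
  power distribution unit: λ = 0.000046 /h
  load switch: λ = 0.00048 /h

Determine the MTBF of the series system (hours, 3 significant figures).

Series of exponential components: λ_sys = Σ λ_i
λ_sys = 0.00016 + 0.000028 + 0.000046 + 0.00048 = 7.1400e-04 /h
MTBF = 1 / λ_sys = 1400 h

1400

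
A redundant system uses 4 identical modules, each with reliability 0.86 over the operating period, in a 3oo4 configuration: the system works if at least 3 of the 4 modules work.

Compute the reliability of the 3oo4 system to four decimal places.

R = Σ_{i=3}^{4} C(4,i) p^i (1−p)^{4−i} with p = 0.86
C(4,3)·0.86^3·0.14^1 = 0.356191
C(4,4)·0.86^4·0.14^0 = 0.547008
Sum = 0.9032

0.9032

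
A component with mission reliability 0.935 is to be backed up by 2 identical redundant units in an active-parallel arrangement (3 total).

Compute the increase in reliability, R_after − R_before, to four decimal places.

0.0647

R_before = 0.935
R_after = 1 − (1 − 0.935)^3 = 0.9997
ΔR = 0.9997 − 0.935 = 0.0647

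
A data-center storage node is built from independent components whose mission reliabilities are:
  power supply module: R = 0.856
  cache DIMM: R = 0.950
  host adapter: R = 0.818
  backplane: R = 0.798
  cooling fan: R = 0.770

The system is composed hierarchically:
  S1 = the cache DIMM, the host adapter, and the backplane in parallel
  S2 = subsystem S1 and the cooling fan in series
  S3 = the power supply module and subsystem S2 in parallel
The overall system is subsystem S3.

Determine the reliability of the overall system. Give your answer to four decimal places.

Parallel (cache DIMM, host adapter, and backplane): 1 − (1 − 0.950000)(1 − 0.818000)(1 − 0.798000) = 0.998162
Series ([0.998162] and cooling fan): 0.998162 × 0.770000 = 0.768585
Parallel (power supply module and [0.768585]): 1 − (1 − 0.856000)(1 − 0.768585) = 0.9667

0.9667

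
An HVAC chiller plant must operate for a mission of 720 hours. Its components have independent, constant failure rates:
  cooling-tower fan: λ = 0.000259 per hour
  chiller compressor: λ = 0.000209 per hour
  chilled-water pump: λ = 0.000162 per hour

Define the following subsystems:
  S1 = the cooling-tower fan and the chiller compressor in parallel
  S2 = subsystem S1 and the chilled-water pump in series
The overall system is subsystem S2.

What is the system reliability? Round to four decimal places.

R(cooling-tower fan) = exp(−0.000259 × 720) = 0.829875
R(chiller compressor) = exp(−0.000209 × 720) = 0.860295
R(chilled-water pump) = exp(−0.000162 × 720) = 0.889906
Parallel (cooling-tower fan and chiller compressor): 1 − (1 − 0.829875)(1 − 0.860295) = 0.976233
Series ([0.976233] and chilled-water pump): 0.976233 × 0.889906 = 0.8688

0.8688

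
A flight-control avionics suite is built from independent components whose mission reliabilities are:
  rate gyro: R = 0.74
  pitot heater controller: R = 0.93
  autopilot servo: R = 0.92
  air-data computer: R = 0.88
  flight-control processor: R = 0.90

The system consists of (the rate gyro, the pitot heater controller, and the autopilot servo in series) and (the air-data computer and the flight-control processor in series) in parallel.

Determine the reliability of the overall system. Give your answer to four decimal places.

0.9237

Series (rate gyro, pitot heater controller, and autopilot servo): 0.740000 × 0.930000 × 0.920000 = 0.633144
Series (air-data computer and flight-control processor): 0.880000 × 0.900000 = 0.792000
Parallel ([0.633144] and [0.792000]): 1 − (1 − 0.633144)(1 − 0.792000) = 0.9237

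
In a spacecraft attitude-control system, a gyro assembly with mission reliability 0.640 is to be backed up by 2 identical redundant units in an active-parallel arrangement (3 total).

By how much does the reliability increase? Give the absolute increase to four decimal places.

R_before = 0.640
R_after = 1 − (1 − 0.640)^3 = 0.9533
ΔR = 0.9533 − 0.640 = 0.3133

0.3133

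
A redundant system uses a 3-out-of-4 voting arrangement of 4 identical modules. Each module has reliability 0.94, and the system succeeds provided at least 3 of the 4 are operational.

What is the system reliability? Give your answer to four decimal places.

0.9801

R = Σ_{i=3}^{4} C(4,i) p^i (1−p)^{4−i} with p = 0.94
C(4,3)·0.94^3·0.06^1 = 0.199340
C(4,4)·0.94^4·0.06^0 = 0.780749
Sum = 0.9801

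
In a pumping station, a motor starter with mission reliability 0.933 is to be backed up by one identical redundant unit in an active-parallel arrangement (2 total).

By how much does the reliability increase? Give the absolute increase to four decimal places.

0.0625

R_before = 0.933
R_after = 1 − (1 − 0.933)^2 = 0.9955
ΔR = 0.9955 − 0.933 = 0.0625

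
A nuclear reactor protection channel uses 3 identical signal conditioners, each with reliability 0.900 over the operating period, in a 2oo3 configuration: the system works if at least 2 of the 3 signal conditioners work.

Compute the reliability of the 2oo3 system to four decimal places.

R = Σ_{i=2}^{3} C(3,i) p^i (1−p)^{3−i} with p = 0.900
C(3,2)·0.900^2·0.100^1 = 0.243000
C(3,3)·0.900^3·0.100^0 = 0.729000
Sum = 0.9720

0.9720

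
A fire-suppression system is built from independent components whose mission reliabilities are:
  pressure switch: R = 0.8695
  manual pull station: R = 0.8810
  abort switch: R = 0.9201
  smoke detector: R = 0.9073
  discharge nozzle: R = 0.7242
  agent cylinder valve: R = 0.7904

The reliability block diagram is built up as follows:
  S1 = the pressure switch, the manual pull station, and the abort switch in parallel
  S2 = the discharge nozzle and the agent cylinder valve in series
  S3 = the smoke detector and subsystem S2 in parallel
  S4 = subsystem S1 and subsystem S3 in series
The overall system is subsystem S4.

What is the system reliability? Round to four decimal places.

0.9592

Parallel (pressure switch, manual pull station, and abort switch): 1 − (1 − 0.869500)(1 − 0.881000)(1 − 0.920100) = 0.998759
Series (discharge nozzle and agent cylinder valve): 0.724200 × 0.790400 = 0.572408
Parallel (smoke detector and [0.572408]): 1 − (1 − 0.907300)(1 − 0.572408) = 0.960362
Series ([0.998759] and [0.960362]): 0.998759 × 0.960362 = 0.9592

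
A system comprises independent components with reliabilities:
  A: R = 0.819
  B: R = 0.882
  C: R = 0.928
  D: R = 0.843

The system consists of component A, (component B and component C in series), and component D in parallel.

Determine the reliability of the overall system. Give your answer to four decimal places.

Series (B and C): 0.882000 × 0.928000 = 0.818496
Parallel (A, [0.818496], and D): 1 − (1 − 0.819000)(1 − 0.818496)(1 − 0.843000) = 0.9948

0.9948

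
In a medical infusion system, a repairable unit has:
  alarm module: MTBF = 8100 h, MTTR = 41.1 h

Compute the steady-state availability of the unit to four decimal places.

0.9950

A(alarm module) = MTBF/(MTBF+MTTR) = 8100/(8100+41.1) = 0.9950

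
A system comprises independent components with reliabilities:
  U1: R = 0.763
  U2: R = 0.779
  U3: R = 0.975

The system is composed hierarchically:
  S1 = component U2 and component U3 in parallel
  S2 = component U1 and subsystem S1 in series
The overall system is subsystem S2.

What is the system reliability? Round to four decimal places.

Parallel (U2 and U3): 1 − (1 − 0.779000)(1 − 0.975000) = 0.994475
Series (U1 and [0.994475]): 0.763000 × 0.994475 = 0.7588

0.7588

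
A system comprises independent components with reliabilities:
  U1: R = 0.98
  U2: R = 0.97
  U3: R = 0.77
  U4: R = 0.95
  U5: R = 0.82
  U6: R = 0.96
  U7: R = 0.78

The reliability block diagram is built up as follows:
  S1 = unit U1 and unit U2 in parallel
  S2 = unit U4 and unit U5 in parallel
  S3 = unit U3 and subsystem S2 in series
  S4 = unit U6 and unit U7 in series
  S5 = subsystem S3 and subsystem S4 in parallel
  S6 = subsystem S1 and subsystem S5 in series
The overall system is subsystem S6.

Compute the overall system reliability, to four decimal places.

Parallel (U1 and U2): 1 − (1 − 0.980000)(1 − 0.970000) = 0.999400
Parallel (U4 and U5): 1 − (1 − 0.950000)(1 − 0.820000) = 0.991000
Series (U3 and [0.991000]): 0.770000 × 0.991000 = 0.763070
Series (U6 and U7): 0.960000 × 0.780000 = 0.748800
Parallel ([0.763070] and [0.748800]): 1 − (1 − 0.763070)(1 − 0.748800) = 0.940483
Series ([0.999400] and [0.940483]): 0.999400 × 0.940483 = 0.9399

0.9399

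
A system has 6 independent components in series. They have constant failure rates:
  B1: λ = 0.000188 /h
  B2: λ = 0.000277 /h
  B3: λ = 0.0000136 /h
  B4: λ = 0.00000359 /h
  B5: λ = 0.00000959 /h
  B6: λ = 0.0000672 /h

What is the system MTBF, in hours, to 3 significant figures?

1790

Series of exponential components: λ_sys = Σ λ_i
λ_sys = 0.000188 + 0.000277 + 0.0000136 + 0.00000359 + 0.00000959 + 0.0000672 = 5.5898e-04 /h
MTBF = 1 / λ_sys = 1790 h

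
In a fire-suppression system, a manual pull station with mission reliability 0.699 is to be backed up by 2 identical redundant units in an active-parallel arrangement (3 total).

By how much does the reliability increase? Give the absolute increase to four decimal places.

0.2737

R_before = 0.699
R_after = 1 − (1 − 0.699)^3 = 0.9727
ΔR = 0.9727 − 0.699 = 0.2737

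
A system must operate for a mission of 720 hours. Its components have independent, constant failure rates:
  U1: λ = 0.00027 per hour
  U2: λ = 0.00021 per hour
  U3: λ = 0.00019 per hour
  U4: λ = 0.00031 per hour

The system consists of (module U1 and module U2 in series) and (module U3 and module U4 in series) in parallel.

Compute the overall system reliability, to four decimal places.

0.9117

R(U1) = exp(−0.00027 × 720) = 0.823329
R(U2) = exp(−0.00021 × 720) = 0.859676
R(U3) = exp(−0.00019 × 720) = 0.872145
R(U4) = exp(−0.00031 × 720) = 0.799955
Series (U1 and U2): 0.823329 × 0.859676 = 0.707796
Series (U3 and U4): 0.872145 × 0.799955 = 0.697677
Parallel ([0.707796] and [0.697677]): 1 − (1 − 0.707796)(1 − 0.697677) = 0.9117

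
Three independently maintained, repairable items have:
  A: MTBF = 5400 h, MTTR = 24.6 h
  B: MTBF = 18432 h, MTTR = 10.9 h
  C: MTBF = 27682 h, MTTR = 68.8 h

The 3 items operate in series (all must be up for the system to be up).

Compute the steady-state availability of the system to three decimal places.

A(A) = MTBF/(MTBF+MTTR) = 5400/(5400+24.6) = 0.995465
A(B) = MTBF/(MTBF+MTTR) = 18432/(18432+10.9) = 0.999409
A(C) = MTBF/(MTBF+MTTR) = 27682/(27682+68.8) = 0.997521
Series availability: 0.995465 × 0.999409 × 0.997521 = 0.992

0.992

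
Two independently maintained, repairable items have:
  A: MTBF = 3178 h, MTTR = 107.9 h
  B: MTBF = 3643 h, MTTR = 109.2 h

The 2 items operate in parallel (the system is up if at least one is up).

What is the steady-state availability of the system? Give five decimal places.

A(A) = MTBF/(MTBF+MTTR) = 3178/(3178+107.9) = 0.967163
A(B) = MTBF/(MTBF+MTTR) = 3643/(3643+109.2) = 0.970897
Parallel availability: 1 − (1 − 0.967163)(1 − 0.970897) = 0.99904

0.99904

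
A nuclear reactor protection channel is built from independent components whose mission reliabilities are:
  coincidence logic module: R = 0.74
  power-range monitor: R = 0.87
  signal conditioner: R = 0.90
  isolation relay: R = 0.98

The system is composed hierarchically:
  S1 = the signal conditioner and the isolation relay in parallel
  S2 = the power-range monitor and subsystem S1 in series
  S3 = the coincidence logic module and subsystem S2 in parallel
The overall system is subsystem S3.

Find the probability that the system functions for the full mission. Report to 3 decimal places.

0.966

Parallel (signal conditioner and isolation relay): 1 − (1 − 0.90000)(1 − 0.98000) = 0.99800
Series (power-range monitor and [0.99800]): 0.87000 × 0.99800 = 0.86826
Parallel (coincidence logic module and [0.86826]): 1 − (1 − 0.74000)(1 − 0.86826) = 0.966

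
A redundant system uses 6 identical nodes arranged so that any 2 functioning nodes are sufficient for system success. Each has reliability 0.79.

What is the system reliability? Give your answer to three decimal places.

R = Σ_{i=2}^{6} C(6,i) p^i (1−p)^{6−i} with p = 0.79
C(6,2)·0.79^2·0.21^4 = 0.01821
C(6,3)·0.79^3·0.21^3 = 0.09132
C(6,4)·0.79^4·0.21^2 = 0.25765
C(6,5)·0.79^5·0.21^1 = 0.38771
C(6,6)·0.79^6·0.21^0 = 0.24309
Sum = 0.998

0.998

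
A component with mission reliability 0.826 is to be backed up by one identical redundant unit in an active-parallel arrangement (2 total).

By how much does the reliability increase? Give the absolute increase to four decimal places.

0.1437

R_before = 0.826
R_after = 1 − (1 − 0.826)^2 = 0.9697
ΔR = 0.9697 − 0.826 = 0.1437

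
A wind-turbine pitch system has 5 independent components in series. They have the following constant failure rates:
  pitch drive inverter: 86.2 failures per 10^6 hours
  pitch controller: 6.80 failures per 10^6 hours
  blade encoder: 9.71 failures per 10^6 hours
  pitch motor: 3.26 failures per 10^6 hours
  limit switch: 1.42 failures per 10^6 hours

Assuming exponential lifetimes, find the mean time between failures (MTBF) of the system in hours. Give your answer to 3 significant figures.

Series of exponential components: λ_sys = Σ λ_i
λ_sys = 0.0000862 + 0.00000680 + 0.00000971 + 0.00000326 + 0.00000142 = 1.0739e-04 /h
MTBF = 1 / λ_sys = 9310 h

9310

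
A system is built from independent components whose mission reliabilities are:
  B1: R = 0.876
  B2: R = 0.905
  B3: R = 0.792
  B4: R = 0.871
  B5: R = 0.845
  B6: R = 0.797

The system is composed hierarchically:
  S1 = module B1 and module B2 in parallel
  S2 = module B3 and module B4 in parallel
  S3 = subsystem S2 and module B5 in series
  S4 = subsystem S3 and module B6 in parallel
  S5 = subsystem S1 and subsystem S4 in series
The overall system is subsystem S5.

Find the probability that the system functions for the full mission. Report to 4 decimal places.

0.9526

Parallel (B1 and B2): 1 − (1 − 0.876000)(1 − 0.905000) = 0.988220
Parallel (B3 and B4): 1 − (1 − 0.792000)(1 − 0.871000) = 0.973168
Series ([0.973168] and B5): 0.973168 × 0.845000 = 0.822327
Parallel ([0.822327] and B6): 1 − (1 − 0.822327)(1 − 0.797000) = 0.963932
Series ([0.988220] and [0.963932]): 0.988220 × 0.963932 = 0.9526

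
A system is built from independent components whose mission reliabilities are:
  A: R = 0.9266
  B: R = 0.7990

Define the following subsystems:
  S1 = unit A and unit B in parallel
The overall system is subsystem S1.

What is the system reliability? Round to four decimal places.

0.9852

Parallel (A and B): 1 − (1 − 0.926600)(1 − 0.799000) = 0.9852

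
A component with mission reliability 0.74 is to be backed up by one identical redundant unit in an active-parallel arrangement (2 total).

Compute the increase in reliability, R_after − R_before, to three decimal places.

0.192

R_before = 0.74
R_after = 1 − (1 − 0.74)^2 = 0.932
ΔR = 0.932 − 0.74 = 0.192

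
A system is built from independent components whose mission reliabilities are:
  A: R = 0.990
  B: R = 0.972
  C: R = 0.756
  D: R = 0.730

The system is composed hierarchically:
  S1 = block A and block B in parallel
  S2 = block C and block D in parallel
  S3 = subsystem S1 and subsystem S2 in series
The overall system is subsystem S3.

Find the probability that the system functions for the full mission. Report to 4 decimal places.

Parallel (A and B): 1 − (1 − 0.990000)(1 − 0.972000) = 0.999720
Parallel (C and D): 1 − (1 − 0.756000)(1 − 0.730000) = 0.934120
Series ([0.999720] and [0.934120]): 0.999720 × 0.934120 = 0.9339

0.9339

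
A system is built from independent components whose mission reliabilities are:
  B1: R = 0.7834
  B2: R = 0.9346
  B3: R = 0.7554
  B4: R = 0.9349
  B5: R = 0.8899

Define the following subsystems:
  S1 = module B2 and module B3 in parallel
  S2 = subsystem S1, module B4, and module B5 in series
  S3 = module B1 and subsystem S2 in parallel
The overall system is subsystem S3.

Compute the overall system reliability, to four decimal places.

Parallel (B2 and B3): 1 − (1 − 0.934600)(1 − 0.755400) = 0.984003
Series ([0.984003], B4, and B5): 0.984003 × 0.934900 × 0.889900 = 0.818659
Parallel (B1 and [0.818659]): 1 − (1 − 0.783400)(1 − 0.818659) = 0.9607

0.9607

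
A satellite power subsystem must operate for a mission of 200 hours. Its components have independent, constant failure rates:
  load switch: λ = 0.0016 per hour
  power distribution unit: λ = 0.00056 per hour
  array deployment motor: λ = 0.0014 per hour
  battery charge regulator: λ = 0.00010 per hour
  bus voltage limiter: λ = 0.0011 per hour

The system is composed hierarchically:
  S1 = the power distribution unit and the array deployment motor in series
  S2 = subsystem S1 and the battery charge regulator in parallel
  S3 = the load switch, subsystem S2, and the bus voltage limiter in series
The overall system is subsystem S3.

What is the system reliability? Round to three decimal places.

R(load switch) = exp(−0.0016 × 200) = 0.72615
R(power distribution unit) = exp(−0.00056 × 200) = 0.89404
R(array deployment motor) = exp(−0.0014 × 200) = 0.75578
R(battery charge regulator) = exp(−0.00010 × 200) = 0.98020
R(bus voltage limiter) = exp(−0.0011 × 200) = 0.80252
Series (power distribution unit and array deployment motor): 0.89404 × 0.75578 = 0.67570
Parallel ([0.67570] and battery charge regulator): 1 − (1 − 0.67570)(1 − 0.98020) = 0.99358
Series (load switch, [0.99358], and bus voltage limiter): 0.72615 × 0.99358 × 0.80252 = 0.579

0.579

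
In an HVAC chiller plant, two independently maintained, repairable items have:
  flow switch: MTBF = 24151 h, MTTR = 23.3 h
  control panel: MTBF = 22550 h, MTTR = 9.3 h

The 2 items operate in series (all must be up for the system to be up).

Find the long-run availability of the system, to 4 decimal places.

A(flow switch) = MTBF/(MTBF+MTTR) = 24151/(24151+23.3) = 0.999036
A(control panel) = MTBF/(MTBF+MTTR) = 22550/(22550+9.3) = 0.999588
Series availability: 0.999036 × 0.999588 = 0.9986

0.9986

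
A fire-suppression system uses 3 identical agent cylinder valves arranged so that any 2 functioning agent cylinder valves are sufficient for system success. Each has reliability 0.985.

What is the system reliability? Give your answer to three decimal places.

R = Σ_{i=2}^{3} C(3,i) p^i (1−p)^{3−i} with p = 0.985
C(3,2)·0.985^2·0.015^1 = 0.04366
C(3,3)·0.985^3·0.015^0 = 0.95567
Sum = 0.999

0.999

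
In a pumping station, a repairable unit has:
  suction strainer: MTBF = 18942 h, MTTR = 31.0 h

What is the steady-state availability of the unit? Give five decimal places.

0.99837

A(suction strainer) = MTBF/(MTBF+MTTR) = 18942/(18942+31.0) = 0.99837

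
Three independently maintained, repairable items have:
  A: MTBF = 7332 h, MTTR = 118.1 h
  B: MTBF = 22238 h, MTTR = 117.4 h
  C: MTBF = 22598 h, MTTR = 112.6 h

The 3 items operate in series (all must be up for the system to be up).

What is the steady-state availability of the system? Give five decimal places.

0.97413

A(A) = MTBF/(MTBF+MTTR) = 7332/(7332+118.1) = 0.984148
A(B) = MTBF/(MTBF+MTTR) = 22238/(22238+117.4) = 0.994748
A(C) = MTBF/(MTBF+MTTR) = 22598/(22598+112.6) = 0.995042
Series availability: 0.984148 × 0.994748 × 0.995042 = 0.97413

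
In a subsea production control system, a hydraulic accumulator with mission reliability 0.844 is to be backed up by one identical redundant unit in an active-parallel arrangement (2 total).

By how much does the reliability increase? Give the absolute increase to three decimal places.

0.132

R_before = 0.844
R_after = 1 − (1 − 0.844)^2 = 0.976
ΔR = 0.976 − 0.844 = 0.132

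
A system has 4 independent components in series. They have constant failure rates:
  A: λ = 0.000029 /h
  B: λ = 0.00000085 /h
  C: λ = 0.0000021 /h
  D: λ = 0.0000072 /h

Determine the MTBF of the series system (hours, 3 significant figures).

25500

Series of exponential components: λ_sys = Σ λ_i
λ_sys = 0.000029 + 0.00000085 + 0.0000021 + 0.0000072 = 3.9150e-05 /h
MTBF = 1 / λ_sys = 25500 h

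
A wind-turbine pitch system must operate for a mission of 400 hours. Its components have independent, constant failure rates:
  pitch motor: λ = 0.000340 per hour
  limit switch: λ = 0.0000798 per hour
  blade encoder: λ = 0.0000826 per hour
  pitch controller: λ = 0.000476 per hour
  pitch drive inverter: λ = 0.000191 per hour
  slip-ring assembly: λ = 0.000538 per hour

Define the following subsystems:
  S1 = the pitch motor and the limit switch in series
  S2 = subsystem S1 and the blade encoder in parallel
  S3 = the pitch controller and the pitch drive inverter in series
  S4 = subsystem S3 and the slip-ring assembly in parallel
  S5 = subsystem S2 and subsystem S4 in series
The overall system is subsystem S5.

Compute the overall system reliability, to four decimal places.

R(pitch motor) = exp(−0.000340 × 400) = 0.872843
R(limit switch) = exp(−0.0000798 × 400) = 0.968584
R(blade encoder) = exp(−0.0000826 × 400) = 0.967500
R(pitch controller) = exp(−0.000476 × 400) = 0.826628
R(pitch drive inverter) = exp(−0.000191 × 400) = 0.926446
R(slip-ring assembly) = exp(−0.000538 × 400) = 0.806380
Series (pitch motor and limit switch): 0.872843 × 0.968584 = 0.845422
Parallel ([0.845422] and blade encoder): 1 − (1 − 0.845422)(1 − 0.967500) = 0.994976
Series (pitch controller and pitch drive inverter): 0.826628 × 0.926446 = 0.765826
Parallel ([0.765826] and slip-ring assembly): 1 − (1 − 0.765826)(1 − 0.806380) = 0.954659
Series ([0.994976] and [0.954659]): 0.994976 × 0.954659 = 0.9499

0.9499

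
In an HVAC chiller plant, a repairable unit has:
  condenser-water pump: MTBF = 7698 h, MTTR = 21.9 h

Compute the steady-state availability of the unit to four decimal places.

0.9972

A(condenser-water pump) = MTBF/(MTBF+MTTR) = 7698/(7698+21.9) = 0.9972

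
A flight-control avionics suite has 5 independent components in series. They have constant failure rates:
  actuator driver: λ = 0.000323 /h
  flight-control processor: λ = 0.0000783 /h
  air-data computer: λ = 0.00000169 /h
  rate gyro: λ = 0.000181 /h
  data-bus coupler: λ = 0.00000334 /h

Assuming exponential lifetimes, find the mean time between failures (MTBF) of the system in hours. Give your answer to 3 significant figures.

1700

Series of exponential components: λ_sys = Σ λ_i
λ_sys = 0.000323 + 0.0000783 + 0.00000169 + 0.000181 + 0.00000334 = 5.8733e-04 /h
MTBF = 1 / λ_sys = 1700 h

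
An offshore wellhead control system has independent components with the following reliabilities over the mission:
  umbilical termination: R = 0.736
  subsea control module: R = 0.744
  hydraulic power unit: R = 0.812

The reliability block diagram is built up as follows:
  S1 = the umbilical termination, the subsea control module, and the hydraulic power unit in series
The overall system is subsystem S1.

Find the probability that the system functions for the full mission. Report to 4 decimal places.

Series (umbilical termination, subsea control module, and hydraulic power unit): 0.736000 × 0.744000 × 0.812000 = 0.4446

0.4446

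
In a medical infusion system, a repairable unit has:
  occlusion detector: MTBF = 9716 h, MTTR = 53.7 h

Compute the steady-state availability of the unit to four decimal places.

0.9945

A(occlusion detector) = MTBF/(MTBF+MTTR) = 9716/(9716+53.7) = 0.9945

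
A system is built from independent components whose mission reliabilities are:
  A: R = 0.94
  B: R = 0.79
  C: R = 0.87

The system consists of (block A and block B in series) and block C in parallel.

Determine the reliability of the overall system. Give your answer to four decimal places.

0.9665

Series (A and B): 0.940000 × 0.790000 = 0.742600
Parallel ([0.742600] and C): 1 − (1 − 0.742600)(1 − 0.870000) = 0.9665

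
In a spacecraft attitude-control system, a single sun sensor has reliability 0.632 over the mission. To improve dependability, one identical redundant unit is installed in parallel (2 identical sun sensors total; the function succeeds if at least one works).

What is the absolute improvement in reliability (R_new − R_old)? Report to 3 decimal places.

R_before = 0.632
R_after = 1 − (1 − 0.632)^2 = 0.865
ΔR = 0.865 − 0.632 = 0.233

0.233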